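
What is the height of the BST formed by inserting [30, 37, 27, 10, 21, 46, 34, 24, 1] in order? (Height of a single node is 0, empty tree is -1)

Insertion order: [30, 37, 27, 10, 21, 46, 34, 24, 1]
Tree (level-order array): [30, 27, 37, 10, None, 34, 46, 1, 21, None, None, None, None, None, None, None, 24]
Compute height bottom-up (empty subtree = -1):
  height(1) = 1 + max(-1, -1) = 0
  height(24) = 1 + max(-1, -1) = 0
  height(21) = 1 + max(-1, 0) = 1
  height(10) = 1 + max(0, 1) = 2
  height(27) = 1 + max(2, -1) = 3
  height(34) = 1 + max(-1, -1) = 0
  height(46) = 1 + max(-1, -1) = 0
  height(37) = 1 + max(0, 0) = 1
  height(30) = 1 + max(3, 1) = 4
Height = 4


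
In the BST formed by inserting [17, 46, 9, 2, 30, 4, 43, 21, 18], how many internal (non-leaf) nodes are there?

Tree built from: [17, 46, 9, 2, 30, 4, 43, 21, 18]
Tree (level-order array): [17, 9, 46, 2, None, 30, None, None, 4, 21, 43, None, None, 18]
Rule: An internal node has at least one child.
Per-node child counts:
  node 17: 2 child(ren)
  node 9: 1 child(ren)
  node 2: 1 child(ren)
  node 4: 0 child(ren)
  node 46: 1 child(ren)
  node 30: 2 child(ren)
  node 21: 1 child(ren)
  node 18: 0 child(ren)
  node 43: 0 child(ren)
Matching nodes: [17, 9, 2, 46, 30, 21]
Count of internal (non-leaf) nodes: 6


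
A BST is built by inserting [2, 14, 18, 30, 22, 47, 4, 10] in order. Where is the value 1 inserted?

Starting tree (level order): [2, None, 14, 4, 18, None, 10, None, 30, None, None, 22, 47]
Insertion path: 2
Result: insert 1 as left child of 2
Final tree (level order): [2, 1, 14, None, None, 4, 18, None, 10, None, 30, None, None, 22, 47]


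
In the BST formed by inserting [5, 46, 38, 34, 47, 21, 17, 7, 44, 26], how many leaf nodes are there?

Tree built from: [5, 46, 38, 34, 47, 21, 17, 7, 44, 26]
Tree (level-order array): [5, None, 46, 38, 47, 34, 44, None, None, 21, None, None, None, 17, 26, 7]
Rule: A leaf has 0 children.
Per-node child counts:
  node 5: 1 child(ren)
  node 46: 2 child(ren)
  node 38: 2 child(ren)
  node 34: 1 child(ren)
  node 21: 2 child(ren)
  node 17: 1 child(ren)
  node 7: 0 child(ren)
  node 26: 0 child(ren)
  node 44: 0 child(ren)
  node 47: 0 child(ren)
Matching nodes: [7, 26, 44, 47]
Count of leaf nodes: 4


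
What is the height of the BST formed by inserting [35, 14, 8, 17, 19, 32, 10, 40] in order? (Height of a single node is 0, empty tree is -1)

Insertion order: [35, 14, 8, 17, 19, 32, 10, 40]
Tree (level-order array): [35, 14, 40, 8, 17, None, None, None, 10, None, 19, None, None, None, 32]
Compute height bottom-up (empty subtree = -1):
  height(10) = 1 + max(-1, -1) = 0
  height(8) = 1 + max(-1, 0) = 1
  height(32) = 1 + max(-1, -1) = 0
  height(19) = 1 + max(-1, 0) = 1
  height(17) = 1 + max(-1, 1) = 2
  height(14) = 1 + max(1, 2) = 3
  height(40) = 1 + max(-1, -1) = 0
  height(35) = 1 + max(3, 0) = 4
Height = 4


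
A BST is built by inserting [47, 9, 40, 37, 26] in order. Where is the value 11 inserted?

Starting tree (level order): [47, 9, None, None, 40, 37, None, 26]
Insertion path: 47 -> 9 -> 40 -> 37 -> 26
Result: insert 11 as left child of 26
Final tree (level order): [47, 9, None, None, 40, 37, None, 26, None, 11]


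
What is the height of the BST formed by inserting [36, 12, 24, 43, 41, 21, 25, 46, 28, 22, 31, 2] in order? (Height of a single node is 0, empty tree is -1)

Insertion order: [36, 12, 24, 43, 41, 21, 25, 46, 28, 22, 31, 2]
Tree (level-order array): [36, 12, 43, 2, 24, 41, 46, None, None, 21, 25, None, None, None, None, None, 22, None, 28, None, None, None, 31]
Compute height bottom-up (empty subtree = -1):
  height(2) = 1 + max(-1, -1) = 0
  height(22) = 1 + max(-1, -1) = 0
  height(21) = 1 + max(-1, 0) = 1
  height(31) = 1 + max(-1, -1) = 0
  height(28) = 1 + max(-1, 0) = 1
  height(25) = 1 + max(-1, 1) = 2
  height(24) = 1 + max(1, 2) = 3
  height(12) = 1 + max(0, 3) = 4
  height(41) = 1 + max(-1, -1) = 0
  height(46) = 1 + max(-1, -1) = 0
  height(43) = 1 + max(0, 0) = 1
  height(36) = 1 + max(4, 1) = 5
Height = 5


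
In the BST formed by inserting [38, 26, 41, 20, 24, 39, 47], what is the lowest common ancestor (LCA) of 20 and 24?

Tree insertion order: [38, 26, 41, 20, 24, 39, 47]
Tree (level-order array): [38, 26, 41, 20, None, 39, 47, None, 24]
In a BST, the LCA of p=20, q=24 is the first node v on the
root-to-leaf path with p <= v <= q (go left if both < v, right if both > v).
Walk from root:
  at 38: both 20 and 24 < 38, go left
  at 26: both 20 and 24 < 26, go left
  at 20: 20 <= 20 <= 24, this is the LCA
LCA = 20


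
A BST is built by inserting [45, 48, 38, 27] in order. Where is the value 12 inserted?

Starting tree (level order): [45, 38, 48, 27]
Insertion path: 45 -> 38 -> 27
Result: insert 12 as left child of 27
Final tree (level order): [45, 38, 48, 27, None, None, None, 12]


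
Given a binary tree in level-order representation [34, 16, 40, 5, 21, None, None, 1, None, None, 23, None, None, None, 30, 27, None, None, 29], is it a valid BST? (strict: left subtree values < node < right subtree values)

Level-order array: [34, 16, 40, 5, 21, None, None, 1, None, None, 23, None, None, None, 30, 27, None, None, 29]
Validate using subtree bounds (lo, hi): at each node, require lo < value < hi,
then recurse left with hi=value and right with lo=value.
Preorder trace (stopping at first violation):
  at node 34 with bounds (-inf, +inf): OK
  at node 16 with bounds (-inf, 34): OK
  at node 5 with bounds (-inf, 16): OK
  at node 1 with bounds (-inf, 5): OK
  at node 21 with bounds (16, 34): OK
  at node 23 with bounds (21, 34): OK
  at node 30 with bounds (23, 34): OK
  at node 27 with bounds (23, 30): OK
  at node 29 with bounds (27, 30): OK
  at node 40 with bounds (34, +inf): OK
No violation found at any node.
Result: Valid BST


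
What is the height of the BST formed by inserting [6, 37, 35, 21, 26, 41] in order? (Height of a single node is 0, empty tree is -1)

Insertion order: [6, 37, 35, 21, 26, 41]
Tree (level-order array): [6, None, 37, 35, 41, 21, None, None, None, None, 26]
Compute height bottom-up (empty subtree = -1):
  height(26) = 1 + max(-1, -1) = 0
  height(21) = 1 + max(-1, 0) = 1
  height(35) = 1 + max(1, -1) = 2
  height(41) = 1 + max(-1, -1) = 0
  height(37) = 1 + max(2, 0) = 3
  height(6) = 1 + max(-1, 3) = 4
Height = 4


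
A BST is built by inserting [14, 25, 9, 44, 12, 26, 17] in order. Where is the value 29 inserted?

Starting tree (level order): [14, 9, 25, None, 12, 17, 44, None, None, None, None, 26]
Insertion path: 14 -> 25 -> 44 -> 26
Result: insert 29 as right child of 26
Final tree (level order): [14, 9, 25, None, 12, 17, 44, None, None, None, None, 26, None, None, 29]


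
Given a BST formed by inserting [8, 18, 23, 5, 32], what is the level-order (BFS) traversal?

Tree insertion order: [8, 18, 23, 5, 32]
Tree (level-order array): [8, 5, 18, None, None, None, 23, None, 32]
BFS from the root, enqueuing left then right child of each popped node:
  queue [8] -> pop 8, enqueue [5, 18], visited so far: [8]
  queue [5, 18] -> pop 5, enqueue [none], visited so far: [8, 5]
  queue [18] -> pop 18, enqueue [23], visited so far: [8, 5, 18]
  queue [23] -> pop 23, enqueue [32], visited so far: [8, 5, 18, 23]
  queue [32] -> pop 32, enqueue [none], visited so far: [8, 5, 18, 23, 32]
Result: [8, 5, 18, 23, 32]


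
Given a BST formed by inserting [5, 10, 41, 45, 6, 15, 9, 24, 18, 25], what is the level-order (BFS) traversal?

Tree insertion order: [5, 10, 41, 45, 6, 15, 9, 24, 18, 25]
Tree (level-order array): [5, None, 10, 6, 41, None, 9, 15, 45, None, None, None, 24, None, None, 18, 25]
BFS from the root, enqueuing left then right child of each popped node:
  queue [5] -> pop 5, enqueue [10], visited so far: [5]
  queue [10] -> pop 10, enqueue [6, 41], visited so far: [5, 10]
  queue [6, 41] -> pop 6, enqueue [9], visited so far: [5, 10, 6]
  queue [41, 9] -> pop 41, enqueue [15, 45], visited so far: [5, 10, 6, 41]
  queue [9, 15, 45] -> pop 9, enqueue [none], visited so far: [5, 10, 6, 41, 9]
  queue [15, 45] -> pop 15, enqueue [24], visited so far: [5, 10, 6, 41, 9, 15]
  queue [45, 24] -> pop 45, enqueue [none], visited so far: [5, 10, 6, 41, 9, 15, 45]
  queue [24] -> pop 24, enqueue [18, 25], visited so far: [5, 10, 6, 41, 9, 15, 45, 24]
  queue [18, 25] -> pop 18, enqueue [none], visited so far: [5, 10, 6, 41, 9, 15, 45, 24, 18]
  queue [25] -> pop 25, enqueue [none], visited so far: [5, 10, 6, 41, 9, 15, 45, 24, 18, 25]
Result: [5, 10, 6, 41, 9, 15, 45, 24, 18, 25]


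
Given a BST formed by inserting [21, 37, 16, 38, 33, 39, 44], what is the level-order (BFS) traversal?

Tree insertion order: [21, 37, 16, 38, 33, 39, 44]
Tree (level-order array): [21, 16, 37, None, None, 33, 38, None, None, None, 39, None, 44]
BFS from the root, enqueuing left then right child of each popped node:
  queue [21] -> pop 21, enqueue [16, 37], visited so far: [21]
  queue [16, 37] -> pop 16, enqueue [none], visited so far: [21, 16]
  queue [37] -> pop 37, enqueue [33, 38], visited so far: [21, 16, 37]
  queue [33, 38] -> pop 33, enqueue [none], visited so far: [21, 16, 37, 33]
  queue [38] -> pop 38, enqueue [39], visited so far: [21, 16, 37, 33, 38]
  queue [39] -> pop 39, enqueue [44], visited so far: [21, 16, 37, 33, 38, 39]
  queue [44] -> pop 44, enqueue [none], visited so far: [21, 16, 37, 33, 38, 39, 44]
Result: [21, 16, 37, 33, 38, 39, 44]


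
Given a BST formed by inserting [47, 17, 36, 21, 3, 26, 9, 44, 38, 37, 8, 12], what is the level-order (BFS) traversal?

Tree insertion order: [47, 17, 36, 21, 3, 26, 9, 44, 38, 37, 8, 12]
Tree (level-order array): [47, 17, None, 3, 36, None, 9, 21, 44, 8, 12, None, 26, 38, None, None, None, None, None, None, None, 37]
BFS from the root, enqueuing left then right child of each popped node:
  queue [47] -> pop 47, enqueue [17], visited so far: [47]
  queue [17] -> pop 17, enqueue [3, 36], visited so far: [47, 17]
  queue [3, 36] -> pop 3, enqueue [9], visited so far: [47, 17, 3]
  queue [36, 9] -> pop 36, enqueue [21, 44], visited so far: [47, 17, 3, 36]
  queue [9, 21, 44] -> pop 9, enqueue [8, 12], visited so far: [47, 17, 3, 36, 9]
  queue [21, 44, 8, 12] -> pop 21, enqueue [26], visited so far: [47, 17, 3, 36, 9, 21]
  queue [44, 8, 12, 26] -> pop 44, enqueue [38], visited so far: [47, 17, 3, 36, 9, 21, 44]
  queue [8, 12, 26, 38] -> pop 8, enqueue [none], visited so far: [47, 17, 3, 36, 9, 21, 44, 8]
  queue [12, 26, 38] -> pop 12, enqueue [none], visited so far: [47, 17, 3, 36, 9, 21, 44, 8, 12]
  queue [26, 38] -> pop 26, enqueue [none], visited so far: [47, 17, 3, 36, 9, 21, 44, 8, 12, 26]
  queue [38] -> pop 38, enqueue [37], visited so far: [47, 17, 3, 36, 9, 21, 44, 8, 12, 26, 38]
  queue [37] -> pop 37, enqueue [none], visited so far: [47, 17, 3, 36, 9, 21, 44, 8, 12, 26, 38, 37]
Result: [47, 17, 3, 36, 9, 21, 44, 8, 12, 26, 38, 37]


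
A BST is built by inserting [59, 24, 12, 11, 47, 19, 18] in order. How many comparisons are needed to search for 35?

Search path for 35: 59 -> 24 -> 47
Found: False
Comparisons: 3


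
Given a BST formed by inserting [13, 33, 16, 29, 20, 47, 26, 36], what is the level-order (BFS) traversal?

Tree insertion order: [13, 33, 16, 29, 20, 47, 26, 36]
Tree (level-order array): [13, None, 33, 16, 47, None, 29, 36, None, 20, None, None, None, None, 26]
BFS from the root, enqueuing left then right child of each popped node:
  queue [13] -> pop 13, enqueue [33], visited so far: [13]
  queue [33] -> pop 33, enqueue [16, 47], visited so far: [13, 33]
  queue [16, 47] -> pop 16, enqueue [29], visited so far: [13, 33, 16]
  queue [47, 29] -> pop 47, enqueue [36], visited so far: [13, 33, 16, 47]
  queue [29, 36] -> pop 29, enqueue [20], visited so far: [13, 33, 16, 47, 29]
  queue [36, 20] -> pop 36, enqueue [none], visited so far: [13, 33, 16, 47, 29, 36]
  queue [20] -> pop 20, enqueue [26], visited so far: [13, 33, 16, 47, 29, 36, 20]
  queue [26] -> pop 26, enqueue [none], visited so far: [13, 33, 16, 47, 29, 36, 20, 26]
Result: [13, 33, 16, 47, 29, 36, 20, 26]


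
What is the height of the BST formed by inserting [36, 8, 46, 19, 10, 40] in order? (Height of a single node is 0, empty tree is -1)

Insertion order: [36, 8, 46, 19, 10, 40]
Tree (level-order array): [36, 8, 46, None, 19, 40, None, 10]
Compute height bottom-up (empty subtree = -1):
  height(10) = 1 + max(-1, -1) = 0
  height(19) = 1 + max(0, -1) = 1
  height(8) = 1 + max(-1, 1) = 2
  height(40) = 1 + max(-1, -1) = 0
  height(46) = 1 + max(0, -1) = 1
  height(36) = 1 + max(2, 1) = 3
Height = 3


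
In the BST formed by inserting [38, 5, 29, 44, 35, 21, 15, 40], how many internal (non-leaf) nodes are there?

Tree built from: [38, 5, 29, 44, 35, 21, 15, 40]
Tree (level-order array): [38, 5, 44, None, 29, 40, None, 21, 35, None, None, 15]
Rule: An internal node has at least one child.
Per-node child counts:
  node 38: 2 child(ren)
  node 5: 1 child(ren)
  node 29: 2 child(ren)
  node 21: 1 child(ren)
  node 15: 0 child(ren)
  node 35: 0 child(ren)
  node 44: 1 child(ren)
  node 40: 0 child(ren)
Matching nodes: [38, 5, 29, 21, 44]
Count of internal (non-leaf) nodes: 5


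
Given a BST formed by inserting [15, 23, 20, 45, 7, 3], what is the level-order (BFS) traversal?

Tree insertion order: [15, 23, 20, 45, 7, 3]
Tree (level-order array): [15, 7, 23, 3, None, 20, 45]
BFS from the root, enqueuing left then right child of each popped node:
  queue [15] -> pop 15, enqueue [7, 23], visited so far: [15]
  queue [7, 23] -> pop 7, enqueue [3], visited so far: [15, 7]
  queue [23, 3] -> pop 23, enqueue [20, 45], visited so far: [15, 7, 23]
  queue [3, 20, 45] -> pop 3, enqueue [none], visited so far: [15, 7, 23, 3]
  queue [20, 45] -> pop 20, enqueue [none], visited so far: [15, 7, 23, 3, 20]
  queue [45] -> pop 45, enqueue [none], visited so far: [15, 7, 23, 3, 20, 45]
Result: [15, 7, 23, 3, 20, 45]


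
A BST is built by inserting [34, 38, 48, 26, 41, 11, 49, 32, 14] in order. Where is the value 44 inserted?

Starting tree (level order): [34, 26, 38, 11, 32, None, 48, None, 14, None, None, 41, 49]
Insertion path: 34 -> 38 -> 48 -> 41
Result: insert 44 as right child of 41
Final tree (level order): [34, 26, 38, 11, 32, None, 48, None, 14, None, None, 41, 49, None, None, None, 44]


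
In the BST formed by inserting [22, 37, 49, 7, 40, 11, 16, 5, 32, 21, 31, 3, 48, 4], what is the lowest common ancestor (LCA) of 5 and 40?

Tree insertion order: [22, 37, 49, 7, 40, 11, 16, 5, 32, 21, 31, 3, 48, 4]
Tree (level-order array): [22, 7, 37, 5, 11, 32, 49, 3, None, None, 16, 31, None, 40, None, None, 4, None, 21, None, None, None, 48]
In a BST, the LCA of p=5, q=40 is the first node v on the
root-to-leaf path with p <= v <= q (go left if both < v, right if both > v).
Walk from root:
  at 22: 5 <= 22 <= 40, this is the LCA
LCA = 22


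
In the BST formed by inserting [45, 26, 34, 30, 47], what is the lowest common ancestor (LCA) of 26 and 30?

Tree insertion order: [45, 26, 34, 30, 47]
Tree (level-order array): [45, 26, 47, None, 34, None, None, 30]
In a BST, the LCA of p=26, q=30 is the first node v on the
root-to-leaf path with p <= v <= q (go left if both < v, right if both > v).
Walk from root:
  at 45: both 26 and 30 < 45, go left
  at 26: 26 <= 26 <= 30, this is the LCA
LCA = 26


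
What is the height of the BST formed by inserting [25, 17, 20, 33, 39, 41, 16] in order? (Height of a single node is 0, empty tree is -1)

Insertion order: [25, 17, 20, 33, 39, 41, 16]
Tree (level-order array): [25, 17, 33, 16, 20, None, 39, None, None, None, None, None, 41]
Compute height bottom-up (empty subtree = -1):
  height(16) = 1 + max(-1, -1) = 0
  height(20) = 1 + max(-1, -1) = 0
  height(17) = 1 + max(0, 0) = 1
  height(41) = 1 + max(-1, -1) = 0
  height(39) = 1 + max(-1, 0) = 1
  height(33) = 1 + max(-1, 1) = 2
  height(25) = 1 + max(1, 2) = 3
Height = 3


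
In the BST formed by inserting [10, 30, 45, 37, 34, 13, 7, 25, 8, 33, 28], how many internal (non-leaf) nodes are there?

Tree built from: [10, 30, 45, 37, 34, 13, 7, 25, 8, 33, 28]
Tree (level-order array): [10, 7, 30, None, 8, 13, 45, None, None, None, 25, 37, None, None, 28, 34, None, None, None, 33]
Rule: An internal node has at least one child.
Per-node child counts:
  node 10: 2 child(ren)
  node 7: 1 child(ren)
  node 8: 0 child(ren)
  node 30: 2 child(ren)
  node 13: 1 child(ren)
  node 25: 1 child(ren)
  node 28: 0 child(ren)
  node 45: 1 child(ren)
  node 37: 1 child(ren)
  node 34: 1 child(ren)
  node 33: 0 child(ren)
Matching nodes: [10, 7, 30, 13, 25, 45, 37, 34]
Count of internal (non-leaf) nodes: 8


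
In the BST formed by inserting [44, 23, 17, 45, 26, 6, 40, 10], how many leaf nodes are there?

Tree built from: [44, 23, 17, 45, 26, 6, 40, 10]
Tree (level-order array): [44, 23, 45, 17, 26, None, None, 6, None, None, 40, None, 10]
Rule: A leaf has 0 children.
Per-node child counts:
  node 44: 2 child(ren)
  node 23: 2 child(ren)
  node 17: 1 child(ren)
  node 6: 1 child(ren)
  node 10: 0 child(ren)
  node 26: 1 child(ren)
  node 40: 0 child(ren)
  node 45: 0 child(ren)
Matching nodes: [10, 40, 45]
Count of leaf nodes: 3


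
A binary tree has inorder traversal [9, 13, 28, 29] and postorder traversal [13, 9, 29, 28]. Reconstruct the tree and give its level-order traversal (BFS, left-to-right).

Inorder:   [9, 13, 28, 29]
Postorder: [13, 9, 29, 28]
Algorithm: postorder visits root last, so walk postorder right-to-left;
each value is the root of the current inorder slice — split it at that
value, recurse on the right subtree first, then the left.
Recursive splits:
  root=28; inorder splits into left=[9, 13], right=[29]
  root=29; inorder splits into left=[], right=[]
  root=9; inorder splits into left=[], right=[13]
  root=13; inorder splits into left=[], right=[]
Reconstructed level-order: [28, 9, 29, 13]


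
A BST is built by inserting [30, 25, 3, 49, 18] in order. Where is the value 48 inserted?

Starting tree (level order): [30, 25, 49, 3, None, None, None, None, 18]
Insertion path: 30 -> 49
Result: insert 48 as left child of 49
Final tree (level order): [30, 25, 49, 3, None, 48, None, None, 18]


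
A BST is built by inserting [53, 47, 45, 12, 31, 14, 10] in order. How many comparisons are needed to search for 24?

Search path for 24: 53 -> 47 -> 45 -> 12 -> 31 -> 14
Found: False
Comparisons: 6


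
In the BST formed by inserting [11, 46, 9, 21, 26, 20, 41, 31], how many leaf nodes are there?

Tree built from: [11, 46, 9, 21, 26, 20, 41, 31]
Tree (level-order array): [11, 9, 46, None, None, 21, None, 20, 26, None, None, None, 41, 31]
Rule: A leaf has 0 children.
Per-node child counts:
  node 11: 2 child(ren)
  node 9: 0 child(ren)
  node 46: 1 child(ren)
  node 21: 2 child(ren)
  node 20: 0 child(ren)
  node 26: 1 child(ren)
  node 41: 1 child(ren)
  node 31: 0 child(ren)
Matching nodes: [9, 20, 31]
Count of leaf nodes: 3


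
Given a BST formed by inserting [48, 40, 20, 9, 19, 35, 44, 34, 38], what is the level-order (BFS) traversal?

Tree insertion order: [48, 40, 20, 9, 19, 35, 44, 34, 38]
Tree (level-order array): [48, 40, None, 20, 44, 9, 35, None, None, None, 19, 34, 38]
BFS from the root, enqueuing left then right child of each popped node:
  queue [48] -> pop 48, enqueue [40], visited so far: [48]
  queue [40] -> pop 40, enqueue [20, 44], visited so far: [48, 40]
  queue [20, 44] -> pop 20, enqueue [9, 35], visited so far: [48, 40, 20]
  queue [44, 9, 35] -> pop 44, enqueue [none], visited so far: [48, 40, 20, 44]
  queue [9, 35] -> pop 9, enqueue [19], visited so far: [48, 40, 20, 44, 9]
  queue [35, 19] -> pop 35, enqueue [34, 38], visited so far: [48, 40, 20, 44, 9, 35]
  queue [19, 34, 38] -> pop 19, enqueue [none], visited so far: [48, 40, 20, 44, 9, 35, 19]
  queue [34, 38] -> pop 34, enqueue [none], visited so far: [48, 40, 20, 44, 9, 35, 19, 34]
  queue [38] -> pop 38, enqueue [none], visited so far: [48, 40, 20, 44, 9, 35, 19, 34, 38]
Result: [48, 40, 20, 44, 9, 35, 19, 34, 38]


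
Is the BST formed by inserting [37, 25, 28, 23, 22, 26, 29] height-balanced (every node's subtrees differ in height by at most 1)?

Tree (level-order array): [37, 25, None, 23, 28, 22, None, 26, 29]
Definition: a tree is height-balanced if, at every node, |h(left) - h(right)| <= 1 (empty subtree has height -1).
Bottom-up per-node check:
  node 22: h_left=-1, h_right=-1, diff=0 [OK], height=0
  node 23: h_left=0, h_right=-1, diff=1 [OK], height=1
  node 26: h_left=-1, h_right=-1, diff=0 [OK], height=0
  node 29: h_left=-1, h_right=-1, diff=0 [OK], height=0
  node 28: h_left=0, h_right=0, diff=0 [OK], height=1
  node 25: h_left=1, h_right=1, diff=0 [OK], height=2
  node 37: h_left=2, h_right=-1, diff=3 [FAIL (|2--1|=3 > 1)], height=3
Node 37 violates the condition: |2 - -1| = 3 > 1.
Result: Not balanced


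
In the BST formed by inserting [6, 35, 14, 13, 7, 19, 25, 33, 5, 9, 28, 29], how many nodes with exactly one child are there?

Tree built from: [6, 35, 14, 13, 7, 19, 25, 33, 5, 9, 28, 29]
Tree (level-order array): [6, 5, 35, None, None, 14, None, 13, 19, 7, None, None, 25, None, 9, None, 33, None, None, 28, None, None, 29]
Rule: These are nodes with exactly 1 non-null child.
Per-node child counts:
  node 6: 2 child(ren)
  node 5: 0 child(ren)
  node 35: 1 child(ren)
  node 14: 2 child(ren)
  node 13: 1 child(ren)
  node 7: 1 child(ren)
  node 9: 0 child(ren)
  node 19: 1 child(ren)
  node 25: 1 child(ren)
  node 33: 1 child(ren)
  node 28: 1 child(ren)
  node 29: 0 child(ren)
Matching nodes: [35, 13, 7, 19, 25, 33, 28]
Count of nodes with exactly one child: 7


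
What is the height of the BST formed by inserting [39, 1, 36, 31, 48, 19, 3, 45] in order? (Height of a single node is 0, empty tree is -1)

Insertion order: [39, 1, 36, 31, 48, 19, 3, 45]
Tree (level-order array): [39, 1, 48, None, 36, 45, None, 31, None, None, None, 19, None, 3]
Compute height bottom-up (empty subtree = -1):
  height(3) = 1 + max(-1, -1) = 0
  height(19) = 1 + max(0, -1) = 1
  height(31) = 1 + max(1, -1) = 2
  height(36) = 1 + max(2, -1) = 3
  height(1) = 1 + max(-1, 3) = 4
  height(45) = 1 + max(-1, -1) = 0
  height(48) = 1 + max(0, -1) = 1
  height(39) = 1 + max(4, 1) = 5
Height = 5


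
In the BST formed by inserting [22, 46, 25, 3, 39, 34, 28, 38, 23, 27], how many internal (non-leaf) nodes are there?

Tree built from: [22, 46, 25, 3, 39, 34, 28, 38, 23, 27]
Tree (level-order array): [22, 3, 46, None, None, 25, None, 23, 39, None, None, 34, None, 28, 38, 27]
Rule: An internal node has at least one child.
Per-node child counts:
  node 22: 2 child(ren)
  node 3: 0 child(ren)
  node 46: 1 child(ren)
  node 25: 2 child(ren)
  node 23: 0 child(ren)
  node 39: 1 child(ren)
  node 34: 2 child(ren)
  node 28: 1 child(ren)
  node 27: 0 child(ren)
  node 38: 0 child(ren)
Matching nodes: [22, 46, 25, 39, 34, 28]
Count of internal (non-leaf) nodes: 6


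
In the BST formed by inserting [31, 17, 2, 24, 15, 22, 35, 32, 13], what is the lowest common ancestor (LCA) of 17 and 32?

Tree insertion order: [31, 17, 2, 24, 15, 22, 35, 32, 13]
Tree (level-order array): [31, 17, 35, 2, 24, 32, None, None, 15, 22, None, None, None, 13]
In a BST, the LCA of p=17, q=32 is the first node v on the
root-to-leaf path with p <= v <= q (go left if both < v, right if both > v).
Walk from root:
  at 31: 17 <= 31 <= 32, this is the LCA
LCA = 31


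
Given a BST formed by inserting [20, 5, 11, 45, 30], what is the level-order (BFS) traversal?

Tree insertion order: [20, 5, 11, 45, 30]
Tree (level-order array): [20, 5, 45, None, 11, 30]
BFS from the root, enqueuing left then right child of each popped node:
  queue [20] -> pop 20, enqueue [5, 45], visited so far: [20]
  queue [5, 45] -> pop 5, enqueue [11], visited so far: [20, 5]
  queue [45, 11] -> pop 45, enqueue [30], visited so far: [20, 5, 45]
  queue [11, 30] -> pop 11, enqueue [none], visited so far: [20, 5, 45, 11]
  queue [30] -> pop 30, enqueue [none], visited so far: [20, 5, 45, 11, 30]
Result: [20, 5, 45, 11, 30]


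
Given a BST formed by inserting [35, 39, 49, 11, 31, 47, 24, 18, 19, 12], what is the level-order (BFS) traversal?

Tree insertion order: [35, 39, 49, 11, 31, 47, 24, 18, 19, 12]
Tree (level-order array): [35, 11, 39, None, 31, None, 49, 24, None, 47, None, 18, None, None, None, 12, 19]
BFS from the root, enqueuing left then right child of each popped node:
  queue [35] -> pop 35, enqueue [11, 39], visited so far: [35]
  queue [11, 39] -> pop 11, enqueue [31], visited so far: [35, 11]
  queue [39, 31] -> pop 39, enqueue [49], visited so far: [35, 11, 39]
  queue [31, 49] -> pop 31, enqueue [24], visited so far: [35, 11, 39, 31]
  queue [49, 24] -> pop 49, enqueue [47], visited so far: [35, 11, 39, 31, 49]
  queue [24, 47] -> pop 24, enqueue [18], visited so far: [35, 11, 39, 31, 49, 24]
  queue [47, 18] -> pop 47, enqueue [none], visited so far: [35, 11, 39, 31, 49, 24, 47]
  queue [18] -> pop 18, enqueue [12, 19], visited so far: [35, 11, 39, 31, 49, 24, 47, 18]
  queue [12, 19] -> pop 12, enqueue [none], visited so far: [35, 11, 39, 31, 49, 24, 47, 18, 12]
  queue [19] -> pop 19, enqueue [none], visited so far: [35, 11, 39, 31, 49, 24, 47, 18, 12, 19]
Result: [35, 11, 39, 31, 49, 24, 47, 18, 12, 19]


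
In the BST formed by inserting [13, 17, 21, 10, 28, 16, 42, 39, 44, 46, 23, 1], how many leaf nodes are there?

Tree built from: [13, 17, 21, 10, 28, 16, 42, 39, 44, 46, 23, 1]
Tree (level-order array): [13, 10, 17, 1, None, 16, 21, None, None, None, None, None, 28, 23, 42, None, None, 39, 44, None, None, None, 46]
Rule: A leaf has 0 children.
Per-node child counts:
  node 13: 2 child(ren)
  node 10: 1 child(ren)
  node 1: 0 child(ren)
  node 17: 2 child(ren)
  node 16: 0 child(ren)
  node 21: 1 child(ren)
  node 28: 2 child(ren)
  node 23: 0 child(ren)
  node 42: 2 child(ren)
  node 39: 0 child(ren)
  node 44: 1 child(ren)
  node 46: 0 child(ren)
Matching nodes: [1, 16, 23, 39, 46]
Count of leaf nodes: 5


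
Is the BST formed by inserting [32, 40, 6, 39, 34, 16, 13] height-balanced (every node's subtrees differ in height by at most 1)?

Tree (level-order array): [32, 6, 40, None, 16, 39, None, 13, None, 34]
Definition: a tree is height-balanced if, at every node, |h(left) - h(right)| <= 1 (empty subtree has height -1).
Bottom-up per-node check:
  node 13: h_left=-1, h_right=-1, diff=0 [OK], height=0
  node 16: h_left=0, h_right=-1, diff=1 [OK], height=1
  node 6: h_left=-1, h_right=1, diff=2 [FAIL (|-1-1|=2 > 1)], height=2
  node 34: h_left=-1, h_right=-1, diff=0 [OK], height=0
  node 39: h_left=0, h_right=-1, diff=1 [OK], height=1
  node 40: h_left=1, h_right=-1, diff=2 [FAIL (|1--1|=2 > 1)], height=2
  node 32: h_left=2, h_right=2, diff=0 [OK], height=3
Node 6 violates the condition: |-1 - 1| = 2 > 1.
Result: Not balanced


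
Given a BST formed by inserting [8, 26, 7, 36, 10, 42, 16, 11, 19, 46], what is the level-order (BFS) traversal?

Tree insertion order: [8, 26, 7, 36, 10, 42, 16, 11, 19, 46]
Tree (level-order array): [8, 7, 26, None, None, 10, 36, None, 16, None, 42, 11, 19, None, 46]
BFS from the root, enqueuing left then right child of each popped node:
  queue [8] -> pop 8, enqueue [7, 26], visited so far: [8]
  queue [7, 26] -> pop 7, enqueue [none], visited so far: [8, 7]
  queue [26] -> pop 26, enqueue [10, 36], visited so far: [8, 7, 26]
  queue [10, 36] -> pop 10, enqueue [16], visited so far: [8, 7, 26, 10]
  queue [36, 16] -> pop 36, enqueue [42], visited so far: [8, 7, 26, 10, 36]
  queue [16, 42] -> pop 16, enqueue [11, 19], visited so far: [8, 7, 26, 10, 36, 16]
  queue [42, 11, 19] -> pop 42, enqueue [46], visited so far: [8, 7, 26, 10, 36, 16, 42]
  queue [11, 19, 46] -> pop 11, enqueue [none], visited so far: [8, 7, 26, 10, 36, 16, 42, 11]
  queue [19, 46] -> pop 19, enqueue [none], visited so far: [8, 7, 26, 10, 36, 16, 42, 11, 19]
  queue [46] -> pop 46, enqueue [none], visited so far: [8, 7, 26, 10, 36, 16, 42, 11, 19, 46]
Result: [8, 7, 26, 10, 36, 16, 42, 11, 19, 46]


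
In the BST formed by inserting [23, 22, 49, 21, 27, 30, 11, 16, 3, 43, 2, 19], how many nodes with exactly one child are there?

Tree built from: [23, 22, 49, 21, 27, 30, 11, 16, 3, 43, 2, 19]
Tree (level-order array): [23, 22, 49, 21, None, 27, None, 11, None, None, 30, 3, 16, None, 43, 2, None, None, 19]
Rule: These are nodes with exactly 1 non-null child.
Per-node child counts:
  node 23: 2 child(ren)
  node 22: 1 child(ren)
  node 21: 1 child(ren)
  node 11: 2 child(ren)
  node 3: 1 child(ren)
  node 2: 0 child(ren)
  node 16: 1 child(ren)
  node 19: 0 child(ren)
  node 49: 1 child(ren)
  node 27: 1 child(ren)
  node 30: 1 child(ren)
  node 43: 0 child(ren)
Matching nodes: [22, 21, 3, 16, 49, 27, 30]
Count of nodes with exactly one child: 7


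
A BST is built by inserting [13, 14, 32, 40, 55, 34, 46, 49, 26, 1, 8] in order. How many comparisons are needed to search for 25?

Search path for 25: 13 -> 14 -> 32 -> 26
Found: False
Comparisons: 4


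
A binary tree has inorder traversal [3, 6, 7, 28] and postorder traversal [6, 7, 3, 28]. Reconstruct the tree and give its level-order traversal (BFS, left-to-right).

Inorder:   [3, 6, 7, 28]
Postorder: [6, 7, 3, 28]
Algorithm: postorder visits root last, so walk postorder right-to-left;
each value is the root of the current inorder slice — split it at that
value, recurse on the right subtree first, then the left.
Recursive splits:
  root=28; inorder splits into left=[3, 6, 7], right=[]
  root=3; inorder splits into left=[], right=[6, 7]
  root=7; inorder splits into left=[6], right=[]
  root=6; inorder splits into left=[], right=[]
Reconstructed level-order: [28, 3, 7, 6]


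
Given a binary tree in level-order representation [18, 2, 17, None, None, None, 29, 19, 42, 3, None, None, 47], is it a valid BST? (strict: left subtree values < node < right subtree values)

Level-order array: [18, 2, 17, None, None, None, 29, 19, 42, 3, None, None, 47]
Validate using subtree bounds (lo, hi): at each node, require lo < value < hi,
then recurse left with hi=value and right with lo=value.
Preorder trace (stopping at first violation):
  at node 18 with bounds (-inf, +inf): OK
  at node 2 with bounds (-inf, 18): OK
  at node 17 with bounds (18, +inf): VIOLATION
Node 17 violates its bound: not (18 < 17 < +inf).
Result: Not a valid BST


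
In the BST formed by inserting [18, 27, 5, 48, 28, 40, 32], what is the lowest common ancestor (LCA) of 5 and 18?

Tree insertion order: [18, 27, 5, 48, 28, 40, 32]
Tree (level-order array): [18, 5, 27, None, None, None, 48, 28, None, None, 40, 32]
In a BST, the LCA of p=5, q=18 is the first node v on the
root-to-leaf path with p <= v <= q (go left if both < v, right if both > v).
Walk from root:
  at 18: 5 <= 18 <= 18, this is the LCA
LCA = 18


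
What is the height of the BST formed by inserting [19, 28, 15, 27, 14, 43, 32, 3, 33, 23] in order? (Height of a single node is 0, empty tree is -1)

Insertion order: [19, 28, 15, 27, 14, 43, 32, 3, 33, 23]
Tree (level-order array): [19, 15, 28, 14, None, 27, 43, 3, None, 23, None, 32, None, None, None, None, None, None, 33]
Compute height bottom-up (empty subtree = -1):
  height(3) = 1 + max(-1, -1) = 0
  height(14) = 1 + max(0, -1) = 1
  height(15) = 1 + max(1, -1) = 2
  height(23) = 1 + max(-1, -1) = 0
  height(27) = 1 + max(0, -1) = 1
  height(33) = 1 + max(-1, -1) = 0
  height(32) = 1 + max(-1, 0) = 1
  height(43) = 1 + max(1, -1) = 2
  height(28) = 1 + max(1, 2) = 3
  height(19) = 1 + max(2, 3) = 4
Height = 4


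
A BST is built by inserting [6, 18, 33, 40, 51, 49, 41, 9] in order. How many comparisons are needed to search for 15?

Search path for 15: 6 -> 18 -> 9
Found: False
Comparisons: 3


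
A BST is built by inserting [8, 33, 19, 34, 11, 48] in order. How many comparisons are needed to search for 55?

Search path for 55: 8 -> 33 -> 34 -> 48
Found: False
Comparisons: 4


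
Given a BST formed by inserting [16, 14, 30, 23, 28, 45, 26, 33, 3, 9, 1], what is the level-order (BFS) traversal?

Tree insertion order: [16, 14, 30, 23, 28, 45, 26, 33, 3, 9, 1]
Tree (level-order array): [16, 14, 30, 3, None, 23, 45, 1, 9, None, 28, 33, None, None, None, None, None, 26]
BFS from the root, enqueuing left then right child of each popped node:
  queue [16] -> pop 16, enqueue [14, 30], visited so far: [16]
  queue [14, 30] -> pop 14, enqueue [3], visited so far: [16, 14]
  queue [30, 3] -> pop 30, enqueue [23, 45], visited so far: [16, 14, 30]
  queue [3, 23, 45] -> pop 3, enqueue [1, 9], visited so far: [16, 14, 30, 3]
  queue [23, 45, 1, 9] -> pop 23, enqueue [28], visited so far: [16, 14, 30, 3, 23]
  queue [45, 1, 9, 28] -> pop 45, enqueue [33], visited so far: [16, 14, 30, 3, 23, 45]
  queue [1, 9, 28, 33] -> pop 1, enqueue [none], visited so far: [16, 14, 30, 3, 23, 45, 1]
  queue [9, 28, 33] -> pop 9, enqueue [none], visited so far: [16, 14, 30, 3, 23, 45, 1, 9]
  queue [28, 33] -> pop 28, enqueue [26], visited so far: [16, 14, 30, 3, 23, 45, 1, 9, 28]
  queue [33, 26] -> pop 33, enqueue [none], visited so far: [16, 14, 30, 3, 23, 45, 1, 9, 28, 33]
  queue [26] -> pop 26, enqueue [none], visited so far: [16, 14, 30, 3, 23, 45, 1, 9, 28, 33, 26]
Result: [16, 14, 30, 3, 23, 45, 1, 9, 28, 33, 26]


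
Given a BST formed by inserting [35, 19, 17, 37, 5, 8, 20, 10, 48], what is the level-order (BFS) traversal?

Tree insertion order: [35, 19, 17, 37, 5, 8, 20, 10, 48]
Tree (level-order array): [35, 19, 37, 17, 20, None, 48, 5, None, None, None, None, None, None, 8, None, 10]
BFS from the root, enqueuing left then right child of each popped node:
  queue [35] -> pop 35, enqueue [19, 37], visited so far: [35]
  queue [19, 37] -> pop 19, enqueue [17, 20], visited so far: [35, 19]
  queue [37, 17, 20] -> pop 37, enqueue [48], visited so far: [35, 19, 37]
  queue [17, 20, 48] -> pop 17, enqueue [5], visited so far: [35, 19, 37, 17]
  queue [20, 48, 5] -> pop 20, enqueue [none], visited so far: [35, 19, 37, 17, 20]
  queue [48, 5] -> pop 48, enqueue [none], visited so far: [35, 19, 37, 17, 20, 48]
  queue [5] -> pop 5, enqueue [8], visited so far: [35, 19, 37, 17, 20, 48, 5]
  queue [8] -> pop 8, enqueue [10], visited so far: [35, 19, 37, 17, 20, 48, 5, 8]
  queue [10] -> pop 10, enqueue [none], visited so far: [35, 19, 37, 17, 20, 48, 5, 8, 10]
Result: [35, 19, 37, 17, 20, 48, 5, 8, 10]


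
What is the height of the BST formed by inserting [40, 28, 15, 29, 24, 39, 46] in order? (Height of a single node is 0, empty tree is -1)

Insertion order: [40, 28, 15, 29, 24, 39, 46]
Tree (level-order array): [40, 28, 46, 15, 29, None, None, None, 24, None, 39]
Compute height bottom-up (empty subtree = -1):
  height(24) = 1 + max(-1, -1) = 0
  height(15) = 1 + max(-1, 0) = 1
  height(39) = 1 + max(-1, -1) = 0
  height(29) = 1 + max(-1, 0) = 1
  height(28) = 1 + max(1, 1) = 2
  height(46) = 1 + max(-1, -1) = 0
  height(40) = 1 + max(2, 0) = 3
Height = 3


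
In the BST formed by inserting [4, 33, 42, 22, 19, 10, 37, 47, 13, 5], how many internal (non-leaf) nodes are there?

Tree built from: [4, 33, 42, 22, 19, 10, 37, 47, 13, 5]
Tree (level-order array): [4, None, 33, 22, 42, 19, None, 37, 47, 10, None, None, None, None, None, 5, 13]
Rule: An internal node has at least one child.
Per-node child counts:
  node 4: 1 child(ren)
  node 33: 2 child(ren)
  node 22: 1 child(ren)
  node 19: 1 child(ren)
  node 10: 2 child(ren)
  node 5: 0 child(ren)
  node 13: 0 child(ren)
  node 42: 2 child(ren)
  node 37: 0 child(ren)
  node 47: 0 child(ren)
Matching nodes: [4, 33, 22, 19, 10, 42]
Count of internal (non-leaf) nodes: 6


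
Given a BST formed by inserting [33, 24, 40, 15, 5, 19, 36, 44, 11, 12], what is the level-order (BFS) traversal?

Tree insertion order: [33, 24, 40, 15, 5, 19, 36, 44, 11, 12]
Tree (level-order array): [33, 24, 40, 15, None, 36, 44, 5, 19, None, None, None, None, None, 11, None, None, None, 12]
BFS from the root, enqueuing left then right child of each popped node:
  queue [33] -> pop 33, enqueue [24, 40], visited so far: [33]
  queue [24, 40] -> pop 24, enqueue [15], visited so far: [33, 24]
  queue [40, 15] -> pop 40, enqueue [36, 44], visited so far: [33, 24, 40]
  queue [15, 36, 44] -> pop 15, enqueue [5, 19], visited so far: [33, 24, 40, 15]
  queue [36, 44, 5, 19] -> pop 36, enqueue [none], visited so far: [33, 24, 40, 15, 36]
  queue [44, 5, 19] -> pop 44, enqueue [none], visited so far: [33, 24, 40, 15, 36, 44]
  queue [5, 19] -> pop 5, enqueue [11], visited so far: [33, 24, 40, 15, 36, 44, 5]
  queue [19, 11] -> pop 19, enqueue [none], visited so far: [33, 24, 40, 15, 36, 44, 5, 19]
  queue [11] -> pop 11, enqueue [12], visited so far: [33, 24, 40, 15, 36, 44, 5, 19, 11]
  queue [12] -> pop 12, enqueue [none], visited so far: [33, 24, 40, 15, 36, 44, 5, 19, 11, 12]
Result: [33, 24, 40, 15, 36, 44, 5, 19, 11, 12]


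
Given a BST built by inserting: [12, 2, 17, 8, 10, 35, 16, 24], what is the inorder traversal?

Tree insertion order: [12, 2, 17, 8, 10, 35, 16, 24]
Tree (level-order array): [12, 2, 17, None, 8, 16, 35, None, 10, None, None, 24]
Inorder traversal: [2, 8, 10, 12, 16, 17, 24, 35]


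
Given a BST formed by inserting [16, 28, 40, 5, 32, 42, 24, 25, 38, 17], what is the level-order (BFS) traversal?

Tree insertion order: [16, 28, 40, 5, 32, 42, 24, 25, 38, 17]
Tree (level-order array): [16, 5, 28, None, None, 24, 40, 17, 25, 32, 42, None, None, None, None, None, 38]
BFS from the root, enqueuing left then right child of each popped node:
  queue [16] -> pop 16, enqueue [5, 28], visited so far: [16]
  queue [5, 28] -> pop 5, enqueue [none], visited so far: [16, 5]
  queue [28] -> pop 28, enqueue [24, 40], visited so far: [16, 5, 28]
  queue [24, 40] -> pop 24, enqueue [17, 25], visited so far: [16, 5, 28, 24]
  queue [40, 17, 25] -> pop 40, enqueue [32, 42], visited so far: [16, 5, 28, 24, 40]
  queue [17, 25, 32, 42] -> pop 17, enqueue [none], visited so far: [16, 5, 28, 24, 40, 17]
  queue [25, 32, 42] -> pop 25, enqueue [none], visited so far: [16, 5, 28, 24, 40, 17, 25]
  queue [32, 42] -> pop 32, enqueue [38], visited so far: [16, 5, 28, 24, 40, 17, 25, 32]
  queue [42, 38] -> pop 42, enqueue [none], visited so far: [16, 5, 28, 24, 40, 17, 25, 32, 42]
  queue [38] -> pop 38, enqueue [none], visited so far: [16, 5, 28, 24, 40, 17, 25, 32, 42, 38]
Result: [16, 5, 28, 24, 40, 17, 25, 32, 42, 38]


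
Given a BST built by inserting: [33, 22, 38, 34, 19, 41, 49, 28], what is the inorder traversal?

Tree insertion order: [33, 22, 38, 34, 19, 41, 49, 28]
Tree (level-order array): [33, 22, 38, 19, 28, 34, 41, None, None, None, None, None, None, None, 49]
Inorder traversal: [19, 22, 28, 33, 34, 38, 41, 49]


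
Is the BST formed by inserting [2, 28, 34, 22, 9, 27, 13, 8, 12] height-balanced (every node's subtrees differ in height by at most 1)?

Tree (level-order array): [2, None, 28, 22, 34, 9, 27, None, None, 8, 13, None, None, None, None, 12]
Definition: a tree is height-balanced if, at every node, |h(left) - h(right)| <= 1 (empty subtree has height -1).
Bottom-up per-node check:
  node 8: h_left=-1, h_right=-1, diff=0 [OK], height=0
  node 12: h_left=-1, h_right=-1, diff=0 [OK], height=0
  node 13: h_left=0, h_right=-1, diff=1 [OK], height=1
  node 9: h_left=0, h_right=1, diff=1 [OK], height=2
  node 27: h_left=-1, h_right=-1, diff=0 [OK], height=0
  node 22: h_left=2, h_right=0, diff=2 [FAIL (|2-0|=2 > 1)], height=3
  node 34: h_left=-1, h_right=-1, diff=0 [OK], height=0
  node 28: h_left=3, h_right=0, diff=3 [FAIL (|3-0|=3 > 1)], height=4
  node 2: h_left=-1, h_right=4, diff=5 [FAIL (|-1-4|=5 > 1)], height=5
Node 22 violates the condition: |2 - 0| = 2 > 1.
Result: Not balanced


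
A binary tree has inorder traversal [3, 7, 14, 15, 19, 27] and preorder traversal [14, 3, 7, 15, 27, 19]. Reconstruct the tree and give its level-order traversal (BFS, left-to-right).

Inorder:  [3, 7, 14, 15, 19, 27]
Preorder: [14, 3, 7, 15, 27, 19]
Algorithm: preorder visits root first, so consume preorder in order;
for each root, split the current inorder slice at that value into
left-subtree inorder and right-subtree inorder, then recurse.
Recursive splits:
  root=14; inorder splits into left=[3, 7], right=[15, 19, 27]
  root=3; inorder splits into left=[], right=[7]
  root=7; inorder splits into left=[], right=[]
  root=15; inorder splits into left=[], right=[19, 27]
  root=27; inorder splits into left=[19], right=[]
  root=19; inorder splits into left=[], right=[]
Reconstructed level-order: [14, 3, 15, 7, 27, 19]
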